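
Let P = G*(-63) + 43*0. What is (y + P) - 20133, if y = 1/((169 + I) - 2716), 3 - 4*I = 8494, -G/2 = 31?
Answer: -303104137/18679 ≈ -16227.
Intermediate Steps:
G = -62 (G = -2*31 = -62)
I = -8491/4 (I = ¾ - ¼*8494 = ¾ - 4247/2 = -8491/4 ≈ -2122.8)
P = 3906 (P = -62*(-63) + 43*0 = 3906 + 0 = 3906)
y = -4/18679 (y = 1/((169 - 8491/4) - 2716) = 1/(-7815/4 - 2716) = 1/(-18679/4) = -4/18679 ≈ -0.00021414)
(y + P) - 20133 = (-4/18679 + 3906) - 20133 = 72960170/18679 - 20133 = -303104137/18679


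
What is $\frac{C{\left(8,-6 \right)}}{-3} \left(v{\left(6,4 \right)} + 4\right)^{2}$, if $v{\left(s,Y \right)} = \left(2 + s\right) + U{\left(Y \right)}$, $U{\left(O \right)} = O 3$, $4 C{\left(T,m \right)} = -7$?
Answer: $336$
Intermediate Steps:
$C{\left(T,m \right)} = - \frac{7}{4}$ ($C{\left(T,m \right)} = \frac{1}{4} \left(-7\right) = - \frac{7}{4}$)
$U{\left(O \right)} = 3 O$
$v{\left(s,Y \right)} = 2 + s + 3 Y$ ($v{\left(s,Y \right)} = \left(2 + s\right) + 3 Y = 2 + s + 3 Y$)
$\frac{C{\left(8,-6 \right)}}{-3} \left(v{\left(6,4 \right)} + 4\right)^{2} = - \frac{7}{4 \left(-3\right)} \left(\left(2 + 6 + 3 \cdot 4\right) + 4\right)^{2} = \left(- \frac{7}{4}\right) \left(- \frac{1}{3}\right) \left(\left(2 + 6 + 12\right) + 4\right)^{2} = \frac{7 \left(20 + 4\right)^{2}}{12} = \frac{7 \cdot 24^{2}}{12} = \frac{7}{12} \cdot 576 = 336$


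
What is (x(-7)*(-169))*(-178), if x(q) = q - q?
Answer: 0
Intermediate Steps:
x(q) = 0
(x(-7)*(-169))*(-178) = (0*(-169))*(-178) = 0*(-178) = 0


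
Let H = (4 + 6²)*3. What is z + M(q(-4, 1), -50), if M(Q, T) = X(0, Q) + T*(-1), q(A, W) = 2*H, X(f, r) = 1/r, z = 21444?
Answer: 5158561/240 ≈ 21494.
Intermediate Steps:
H = 120 (H = (4 + 36)*3 = 40*3 = 120)
q(A, W) = 240 (q(A, W) = 2*120 = 240)
M(Q, T) = 1/Q - T (M(Q, T) = 1/Q + T*(-1) = 1/Q - T)
z + M(q(-4, 1), -50) = 21444 + (1/240 - 1*(-50)) = 21444 + (1/240 + 50) = 21444 + 12001/240 = 5158561/240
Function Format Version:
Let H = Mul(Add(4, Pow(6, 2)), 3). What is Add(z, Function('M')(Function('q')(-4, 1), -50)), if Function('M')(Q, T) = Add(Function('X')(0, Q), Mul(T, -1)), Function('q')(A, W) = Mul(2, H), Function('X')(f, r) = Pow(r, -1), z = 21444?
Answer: Rational(5158561, 240) ≈ 21494.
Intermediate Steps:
H = 120 (H = Mul(Add(4, 36), 3) = Mul(40, 3) = 120)
Function('q')(A, W) = 240 (Function('q')(A, W) = Mul(2, 120) = 240)
Function('M')(Q, T) = Add(Pow(Q, -1), Mul(-1, T)) (Function('M')(Q, T) = Add(Pow(Q, -1), Mul(T, -1)) = Add(Pow(Q, -1), Mul(-1, T)))
Add(z, Function('M')(Function('q')(-4, 1), -50)) = Add(21444, Add(Pow(240, -1), Mul(-1, -50))) = Add(21444, Add(Rational(1, 240), 50)) = Add(21444, Rational(12001, 240)) = Rational(5158561, 240)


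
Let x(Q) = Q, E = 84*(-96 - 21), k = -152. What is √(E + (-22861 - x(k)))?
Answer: I*√32537 ≈ 180.38*I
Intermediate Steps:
E = -9828 (E = 84*(-117) = -9828)
√(E + (-22861 - x(k))) = √(-9828 + (-22861 - 1*(-152))) = √(-9828 + (-22861 + 152)) = √(-9828 - 22709) = √(-32537) = I*√32537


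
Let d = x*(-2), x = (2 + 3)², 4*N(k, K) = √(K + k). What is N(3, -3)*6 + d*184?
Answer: -9200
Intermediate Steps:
N(k, K) = √(K + k)/4
x = 25 (x = 5² = 25)
d = -50 (d = 25*(-2) = -50)
N(3, -3)*6 + d*184 = (√(-3 + 3)/4)*6 - 50*184 = (√0/4)*6 - 9200 = ((¼)*0)*6 - 9200 = 0*6 - 9200 = 0 - 9200 = -9200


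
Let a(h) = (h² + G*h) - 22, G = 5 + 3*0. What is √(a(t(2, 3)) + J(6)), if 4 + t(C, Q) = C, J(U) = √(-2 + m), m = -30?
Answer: 2*√(-7 + I*√2) ≈ 0.53184 + 5.3182*I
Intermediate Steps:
G = 5 (G = 5 + 0 = 5)
J(U) = 4*I*√2 (J(U) = √(-2 - 30) = √(-32) = 4*I*√2)
t(C, Q) = -4 + C
a(h) = -22 + h² + 5*h (a(h) = (h² + 5*h) - 22 = -22 + h² + 5*h)
√(a(t(2, 3)) + J(6)) = √((-22 + (-4 + 2)² + 5*(-4 + 2)) + 4*I*√2) = √((-22 + (-2)² + 5*(-2)) + 4*I*√2) = √((-22 + 4 - 10) + 4*I*√2) = √(-28 + 4*I*√2)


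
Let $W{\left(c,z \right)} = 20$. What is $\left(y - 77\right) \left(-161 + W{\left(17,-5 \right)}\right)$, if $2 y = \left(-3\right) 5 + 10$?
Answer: $\frac{22419}{2} \approx 11210.0$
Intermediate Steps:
$y = - \frac{5}{2}$ ($y = \frac{\left(-3\right) 5 + 10}{2} = \frac{-15 + 10}{2} = \frac{1}{2} \left(-5\right) = - \frac{5}{2} \approx -2.5$)
$\left(y - 77\right) \left(-161 + W{\left(17,-5 \right)}\right) = \left(- \frac{5}{2} - 77\right) \left(-161 + 20\right) = \left(- \frac{159}{2}\right) \left(-141\right) = \frac{22419}{2}$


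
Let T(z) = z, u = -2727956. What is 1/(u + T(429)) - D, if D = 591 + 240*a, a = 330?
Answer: -217632106858/2727527 ≈ -79791.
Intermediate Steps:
D = 79791 (D = 591 + 240*330 = 591 + 79200 = 79791)
1/(u + T(429)) - D = 1/(-2727956 + 429) - 1*79791 = 1/(-2727527) - 79791 = -1/2727527 - 79791 = -217632106858/2727527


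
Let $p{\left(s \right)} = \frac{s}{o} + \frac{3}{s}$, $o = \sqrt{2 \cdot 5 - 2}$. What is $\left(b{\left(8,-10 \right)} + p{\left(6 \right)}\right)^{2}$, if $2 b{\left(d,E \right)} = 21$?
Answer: $\frac{251}{2} + 33 \sqrt{2} \approx 172.17$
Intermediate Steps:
$b{\left(d,E \right)} = \frac{21}{2}$ ($b{\left(d,E \right)} = \frac{1}{2} \cdot 21 = \frac{21}{2}$)
$o = 2 \sqrt{2}$ ($o = \sqrt{10 - 2} = \sqrt{8} = 2 \sqrt{2} \approx 2.8284$)
$p{\left(s \right)} = \frac{3}{s} + \frac{s \sqrt{2}}{4}$ ($p{\left(s \right)} = \frac{s}{2 \sqrt{2}} + \frac{3}{s} = s \frac{\sqrt{2}}{4} + \frac{3}{s} = \frac{s \sqrt{2}}{4} + \frac{3}{s} = \frac{3}{s} + \frac{s \sqrt{2}}{4}$)
$\left(b{\left(8,-10 \right)} + p{\left(6 \right)}\right)^{2} = \left(\frac{21}{2} + \left(\frac{3}{6} + \frac{1}{4} \cdot 6 \sqrt{2}\right)\right)^{2} = \left(\frac{21}{2} + \left(3 \cdot \frac{1}{6} + \frac{3 \sqrt{2}}{2}\right)\right)^{2} = \left(\frac{21}{2} + \left(\frac{1}{2} + \frac{3 \sqrt{2}}{2}\right)\right)^{2} = \left(11 + \frac{3 \sqrt{2}}{2}\right)^{2}$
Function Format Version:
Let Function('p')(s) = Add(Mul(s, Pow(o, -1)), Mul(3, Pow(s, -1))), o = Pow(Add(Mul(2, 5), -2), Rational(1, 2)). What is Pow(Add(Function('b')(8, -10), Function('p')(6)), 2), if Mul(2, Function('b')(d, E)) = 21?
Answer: Add(Rational(251, 2), Mul(33, Pow(2, Rational(1, 2)))) ≈ 172.17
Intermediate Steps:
Function('b')(d, E) = Rational(21, 2) (Function('b')(d, E) = Mul(Rational(1, 2), 21) = Rational(21, 2))
o = Mul(2, Pow(2, Rational(1, 2))) (o = Pow(Add(10, -2), Rational(1, 2)) = Pow(8, Rational(1, 2)) = Mul(2, Pow(2, Rational(1, 2))) ≈ 2.8284)
Function('p')(s) = Add(Mul(3, Pow(s, -1)), Mul(Rational(1, 4), s, Pow(2, Rational(1, 2)))) (Function('p')(s) = Add(Mul(s, Pow(Mul(2, Pow(2, Rational(1, 2))), -1)), Mul(3, Pow(s, -1))) = Add(Mul(s, Mul(Rational(1, 4), Pow(2, Rational(1, 2)))), Mul(3, Pow(s, -1))) = Add(Mul(Rational(1, 4), s, Pow(2, Rational(1, 2))), Mul(3, Pow(s, -1))) = Add(Mul(3, Pow(s, -1)), Mul(Rational(1, 4), s, Pow(2, Rational(1, 2)))))
Pow(Add(Function('b')(8, -10), Function('p')(6)), 2) = Pow(Add(Rational(21, 2), Add(Mul(3, Pow(6, -1)), Mul(Rational(1, 4), 6, Pow(2, Rational(1, 2))))), 2) = Pow(Add(Rational(21, 2), Add(Mul(3, Rational(1, 6)), Mul(Rational(3, 2), Pow(2, Rational(1, 2))))), 2) = Pow(Add(Rational(21, 2), Add(Rational(1, 2), Mul(Rational(3, 2), Pow(2, Rational(1, 2))))), 2) = Pow(Add(11, Mul(Rational(3, 2), Pow(2, Rational(1, 2)))), 2)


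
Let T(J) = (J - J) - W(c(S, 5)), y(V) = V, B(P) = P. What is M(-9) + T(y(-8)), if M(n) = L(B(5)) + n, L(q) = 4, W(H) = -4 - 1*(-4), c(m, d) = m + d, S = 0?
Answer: -5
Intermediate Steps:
c(m, d) = d + m
W(H) = 0 (W(H) = -4 + 4 = 0)
T(J) = 0 (T(J) = (J - J) - 1*0 = 0 + 0 = 0)
M(n) = 4 + n
M(-9) + T(y(-8)) = (4 - 9) + 0 = -5 + 0 = -5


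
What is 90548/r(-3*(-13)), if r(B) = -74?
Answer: -45274/37 ≈ -1223.6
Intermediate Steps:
90548/r(-3*(-13)) = 90548/(-74) = 90548*(-1/74) = -45274/37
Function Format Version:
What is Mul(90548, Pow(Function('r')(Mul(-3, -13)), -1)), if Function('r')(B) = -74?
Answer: Rational(-45274, 37) ≈ -1223.6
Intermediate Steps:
Mul(90548, Pow(Function('r')(Mul(-3, -13)), -1)) = Mul(90548, Pow(-74, -1)) = Mul(90548, Rational(-1, 74)) = Rational(-45274, 37)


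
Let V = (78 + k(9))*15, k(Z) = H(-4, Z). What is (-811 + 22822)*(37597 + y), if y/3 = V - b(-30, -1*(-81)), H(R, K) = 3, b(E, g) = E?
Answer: 909758652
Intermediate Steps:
k(Z) = 3
V = 1215 (V = (78 + 3)*15 = 81*15 = 1215)
y = 3735 (y = 3*(1215 - 1*(-30)) = 3*(1215 + 30) = 3*1245 = 3735)
(-811 + 22822)*(37597 + y) = (-811 + 22822)*(37597 + 3735) = 22011*41332 = 909758652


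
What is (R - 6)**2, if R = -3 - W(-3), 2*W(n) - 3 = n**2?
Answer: 225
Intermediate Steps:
W(n) = 3/2 + n**2/2
R = -9 (R = -3 - (3/2 + (1/2)*(-3)**2) = -3 - (3/2 + (1/2)*9) = -3 - (3/2 + 9/2) = -3 - 1*6 = -3 - 6 = -9)
(R - 6)**2 = (-9 - 6)**2 = (-15)**2 = 225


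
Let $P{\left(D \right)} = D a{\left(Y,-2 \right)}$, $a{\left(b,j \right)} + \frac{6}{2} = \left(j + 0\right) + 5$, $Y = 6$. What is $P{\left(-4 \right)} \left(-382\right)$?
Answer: $0$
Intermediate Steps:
$a{\left(b,j \right)} = 2 + j$ ($a{\left(b,j \right)} = -3 + \left(\left(j + 0\right) + 5\right) = -3 + \left(j + 5\right) = -3 + \left(5 + j\right) = 2 + j$)
$P{\left(D \right)} = 0$ ($P{\left(D \right)} = D \left(2 - 2\right) = D 0 = 0$)
$P{\left(-4 \right)} \left(-382\right) = 0 \left(-382\right) = 0$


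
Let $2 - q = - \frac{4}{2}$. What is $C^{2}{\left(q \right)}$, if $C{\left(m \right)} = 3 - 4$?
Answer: $1$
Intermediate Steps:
$q = 4$ ($q = 2 - - \frac{4}{2} = 2 - \left(-4\right) \frac{1}{2} = 2 - -2 = 2 + 2 = 4$)
$C{\left(m \right)} = -1$
$C^{2}{\left(q \right)} = \left(-1\right)^{2} = 1$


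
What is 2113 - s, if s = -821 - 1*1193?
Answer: 4127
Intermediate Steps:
s = -2014 (s = -821 - 1193 = -2014)
2113 - s = 2113 - 1*(-2014) = 2113 + 2014 = 4127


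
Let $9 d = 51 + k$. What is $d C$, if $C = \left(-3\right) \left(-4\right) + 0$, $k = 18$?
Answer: $92$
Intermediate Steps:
$C = 12$ ($C = 12 + 0 = 12$)
$d = \frac{23}{3}$ ($d = \frac{51 + 18}{9} = \frac{1}{9} \cdot 69 = \frac{23}{3} \approx 7.6667$)
$d C = \frac{23}{3} \cdot 12 = 92$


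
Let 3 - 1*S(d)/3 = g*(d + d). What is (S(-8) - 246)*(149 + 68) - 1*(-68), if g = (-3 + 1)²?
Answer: -9697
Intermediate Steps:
g = 4 (g = (-2)² = 4)
S(d) = 9 - 24*d (S(d) = 9 - 12*(d + d) = 9 - 12*2*d = 9 - 24*d)
(S(-8) - 246)*(149 + 68) - 1*(-68) = ((9 - 24*(-8)) - 246)*(149 + 68) - 1*(-68) = ((9 + 192) - 246)*217 + 68 = (201 - 246)*217 + 68 = -45*217 + 68 = -9765 + 68 = -9697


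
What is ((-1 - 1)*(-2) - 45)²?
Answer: 1681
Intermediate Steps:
((-1 - 1)*(-2) - 45)² = (-2*(-2) - 45)² = (4 - 45)² = (-41)² = 1681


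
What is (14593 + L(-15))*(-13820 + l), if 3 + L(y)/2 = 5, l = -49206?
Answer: -919990522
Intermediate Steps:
L(y) = 4 (L(y) = -6 + 2*5 = -6 + 10 = 4)
(14593 + L(-15))*(-13820 + l) = (14593 + 4)*(-13820 - 49206) = 14597*(-63026) = -919990522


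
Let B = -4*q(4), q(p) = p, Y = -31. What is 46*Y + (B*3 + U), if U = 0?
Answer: -1474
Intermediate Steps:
B = -16 (B = -4*4 = -16)
46*Y + (B*3 + U) = 46*(-31) + (-16*3 + 0) = -1426 + (-48 + 0) = -1426 - 48 = -1474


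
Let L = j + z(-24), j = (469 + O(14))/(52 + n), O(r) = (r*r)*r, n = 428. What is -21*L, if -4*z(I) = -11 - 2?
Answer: -33411/160 ≈ -208.82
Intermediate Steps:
O(r) = r**3 (O(r) = r**2*r = r**3)
j = 1071/160 (j = (469 + 14**3)/(52 + 428) = (469 + 2744)/480 = 3213*(1/480) = 1071/160 ≈ 6.6937)
z(I) = 13/4 (z(I) = -(-11 - 2)/4 = -1/4*(-13) = 13/4)
L = 1591/160 (L = 1071/160 + 13/4 = 1591/160 ≈ 9.9438)
-21*L = -21*1591/160 = -33411/160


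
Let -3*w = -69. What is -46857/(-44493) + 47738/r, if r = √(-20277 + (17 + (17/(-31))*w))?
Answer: 15619/14831 - 47738*I*√19481981/628451 ≈ 1.0531 - 335.28*I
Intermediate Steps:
w = 23 (w = -⅓*(-69) = 23)
r = I*√19481981/31 (r = √(-20277 + (17 + (17/(-31))*23)) = √(-20277 + (17 + (17*(-1/31))*23)) = √(-20277 + (17 - 17/31*23)) = √(-20277 + (17 - 391/31)) = √(-20277 + 136/31) = √(-628451/31) = I*√19481981/31 ≈ 142.38*I)
-46857/(-44493) + 47738/r = -46857/(-44493) + 47738/((I*√19481981/31)) = -46857*(-1/44493) + 47738*(-I*√19481981/628451) = 15619/14831 - 47738*I*√19481981/628451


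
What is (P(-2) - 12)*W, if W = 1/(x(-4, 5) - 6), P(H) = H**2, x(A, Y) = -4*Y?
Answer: 4/13 ≈ 0.30769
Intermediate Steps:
W = -1/26 (W = 1/(-4*5 - 6) = 1/(-20 - 6) = 1/(-26) = -1/26 ≈ -0.038462)
(P(-2) - 12)*W = ((-2)**2 - 12)*(-1/26) = (4 - 12)*(-1/26) = -8*(-1/26) = 4/13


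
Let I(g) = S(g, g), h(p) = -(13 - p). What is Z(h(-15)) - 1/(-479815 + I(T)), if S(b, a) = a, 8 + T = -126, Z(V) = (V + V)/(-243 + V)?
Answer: 26877415/130066179 ≈ 0.20664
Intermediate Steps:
h(p) = -13 + p
Z(V) = 2*V/(-243 + V) (Z(V) = (2*V)/(-243 + V) = 2*V/(-243 + V))
T = -134 (T = -8 - 126 = -134)
I(g) = g
Z(h(-15)) - 1/(-479815 + I(T)) = 2*(-13 - 15)/(-243 + (-13 - 15)) - 1/(-479815 - 134) = 2*(-28)/(-243 - 28) - 1/(-479949) = 2*(-28)/(-271) - 1*(-1/479949) = 2*(-28)*(-1/271) + 1/479949 = 56/271 + 1/479949 = 26877415/130066179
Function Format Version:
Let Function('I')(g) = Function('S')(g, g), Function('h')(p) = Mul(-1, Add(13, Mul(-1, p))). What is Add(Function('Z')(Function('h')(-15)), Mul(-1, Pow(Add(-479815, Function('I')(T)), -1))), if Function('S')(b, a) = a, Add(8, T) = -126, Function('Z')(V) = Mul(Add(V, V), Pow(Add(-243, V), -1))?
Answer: Rational(26877415, 130066179) ≈ 0.20664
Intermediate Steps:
Function('h')(p) = Add(-13, p)
Function('Z')(V) = Mul(2, V, Pow(Add(-243, V), -1)) (Function('Z')(V) = Mul(Mul(2, V), Pow(Add(-243, V), -1)) = Mul(2, V, Pow(Add(-243, V), -1)))
T = -134 (T = Add(-8, -126) = -134)
Function('I')(g) = g
Add(Function('Z')(Function('h')(-15)), Mul(-1, Pow(Add(-479815, Function('I')(T)), -1))) = Add(Mul(2, Add(-13, -15), Pow(Add(-243, Add(-13, -15)), -1)), Mul(-1, Pow(Add(-479815, -134), -1))) = Add(Mul(2, -28, Pow(Add(-243, -28), -1)), Mul(-1, Pow(-479949, -1))) = Add(Mul(2, -28, Pow(-271, -1)), Mul(-1, Rational(-1, 479949))) = Add(Mul(2, -28, Rational(-1, 271)), Rational(1, 479949)) = Add(Rational(56, 271), Rational(1, 479949)) = Rational(26877415, 130066179)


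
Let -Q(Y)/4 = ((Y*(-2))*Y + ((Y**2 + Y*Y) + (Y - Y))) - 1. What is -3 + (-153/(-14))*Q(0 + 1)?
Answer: 285/7 ≈ 40.714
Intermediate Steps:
Q(Y) = 4 (Q(Y) = -4*(((Y*(-2))*Y + ((Y**2 + Y*Y) + (Y - Y))) - 1) = -4*(((-2*Y)*Y + ((Y**2 + Y**2) + 0)) - 1) = -4*((-2*Y**2 + (2*Y**2 + 0)) - 1) = -4*((-2*Y**2 + 2*Y**2) - 1) = -4*(0 - 1) = -4*(-1) = 4)
-3 + (-153/(-14))*Q(0 + 1) = -3 - 153/(-14)*4 = -3 - 153*(-1/14)*4 = -3 + (153/14)*4 = -3 + 306/7 = 285/7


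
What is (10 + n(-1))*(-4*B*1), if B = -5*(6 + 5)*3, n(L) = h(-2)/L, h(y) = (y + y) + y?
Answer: 10560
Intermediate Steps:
h(y) = 3*y (h(y) = 2*y + y = 3*y)
n(L) = -6/L (n(L) = (3*(-2))/L = -6/L)
B = -165 (B = -5*11*3 = -55*3 = -165)
(10 + n(-1))*(-4*B*1) = (10 - 6/(-1))*(-4*(-165)*1) = (10 - 6*(-1))*(660*1) = (10 + 6)*660 = 16*660 = 10560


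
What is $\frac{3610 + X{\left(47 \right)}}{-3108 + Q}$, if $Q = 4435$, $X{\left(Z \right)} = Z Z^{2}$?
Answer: $\frac{107433}{1327} \approx 80.959$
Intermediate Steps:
$X{\left(Z \right)} = Z^{3}$
$\frac{3610 + X{\left(47 \right)}}{-3108 + Q} = \frac{3610 + 47^{3}}{-3108 + 4435} = \frac{3610 + 103823}{1327} = 107433 \cdot \frac{1}{1327} = \frac{107433}{1327}$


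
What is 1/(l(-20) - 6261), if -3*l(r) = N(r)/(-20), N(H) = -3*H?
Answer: -1/6260 ≈ -0.00015974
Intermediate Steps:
l(r) = -r/20 (l(r) = -(-3*r)/(3*(-20)) = -(-3*r)*(-1)/(3*20) = -r/20)
1/(l(-20) - 6261) = 1/(-1/20*(-20) - 6261) = 1/(1 - 6261) = 1/(-6260) = -1/6260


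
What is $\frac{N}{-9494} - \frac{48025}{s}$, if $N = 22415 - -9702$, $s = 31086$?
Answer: $- \frac{363584603}{73782621} \approx -4.9278$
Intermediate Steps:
$N = 32117$ ($N = 22415 + 9702 = 32117$)
$\frac{N}{-9494} - \frac{48025}{s} = \frac{32117}{-9494} - \frac{48025}{31086} = 32117 \left(- \frac{1}{9494}\right) - \frac{48025}{31086} = - \frac{32117}{9494} - \frac{48025}{31086} = - \frac{363584603}{73782621}$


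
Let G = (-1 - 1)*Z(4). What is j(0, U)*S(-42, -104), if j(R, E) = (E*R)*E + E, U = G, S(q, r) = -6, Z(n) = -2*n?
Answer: -96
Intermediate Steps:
G = 16 (G = (-1 - 1)*(-2*4) = -2*(-8) = 16)
U = 16
j(R, E) = E + R*E² (j(R, E) = R*E² + E = E + R*E²)
j(0, U)*S(-42, -104) = (16*(1 + 16*0))*(-6) = (16*(1 + 0))*(-6) = (16*1)*(-6) = 16*(-6) = -96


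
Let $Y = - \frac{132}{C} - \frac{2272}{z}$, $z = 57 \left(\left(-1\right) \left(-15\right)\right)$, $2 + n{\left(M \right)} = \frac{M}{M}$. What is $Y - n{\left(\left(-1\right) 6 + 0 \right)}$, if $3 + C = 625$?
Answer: $- \frac{497117}{265905} \approx -1.8695$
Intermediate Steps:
$C = 622$ ($C = -3 + 625 = 622$)
$n{\left(M \right)} = -1$ ($n{\left(M \right)} = -2 + \frac{M}{M} = -2 + 1 = -1$)
$z = 855$ ($z = 57 \cdot 15 = 855$)
$Y = - \frac{763022}{265905}$ ($Y = - \frac{132}{622} - \frac{2272}{855} = \left(-132\right) \frac{1}{622} - \frac{2272}{855} = - \frac{66}{311} - \frac{2272}{855} = - \frac{763022}{265905} \approx -2.8695$)
$Y - n{\left(\left(-1\right) 6 + 0 \right)} = - \frac{763022}{265905} - -1 = - \frac{763022}{265905} + 1 = - \frac{497117}{265905}$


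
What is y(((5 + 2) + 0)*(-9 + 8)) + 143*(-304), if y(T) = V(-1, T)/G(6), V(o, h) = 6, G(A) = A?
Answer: -43471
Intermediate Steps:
y(T) = 1 (y(T) = 6/6 = 6*(⅙) = 1)
y(((5 + 2) + 0)*(-9 + 8)) + 143*(-304) = 1 + 143*(-304) = 1 - 43472 = -43471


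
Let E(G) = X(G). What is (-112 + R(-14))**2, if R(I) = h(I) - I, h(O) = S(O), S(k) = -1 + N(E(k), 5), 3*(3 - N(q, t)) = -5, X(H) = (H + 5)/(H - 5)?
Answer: 80089/9 ≈ 8898.8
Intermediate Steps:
X(H) = (5 + H)/(-5 + H)
E(G) = (5 + G)/(-5 + G)
N(q, t) = 14/3 (N(q, t) = 3 - 1/3*(-5) = 3 + 5/3 = 14/3)
S(k) = 11/3 (S(k) = -1 + 14/3 = 11/3)
h(O) = 11/3
R(I) = 11/3 - I
(-112 + R(-14))**2 = (-112 + (11/3 - 1*(-14)))**2 = (-112 + (11/3 + 14))**2 = (-112 + 53/3)**2 = (-283/3)**2 = 80089/9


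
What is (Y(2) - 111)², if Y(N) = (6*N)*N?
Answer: 7569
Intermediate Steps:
Y(N) = 6*N²
(Y(2) - 111)² = (6*2² - 111)² = (6*4 - 111)² = (24 - 111)² = (-87)² = 7569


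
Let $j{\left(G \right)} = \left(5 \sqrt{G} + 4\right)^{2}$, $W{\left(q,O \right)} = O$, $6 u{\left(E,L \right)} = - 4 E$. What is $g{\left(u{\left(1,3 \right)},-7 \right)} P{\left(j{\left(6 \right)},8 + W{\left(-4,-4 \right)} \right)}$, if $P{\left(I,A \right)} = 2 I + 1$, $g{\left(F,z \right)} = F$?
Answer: $-222 - \frac{160 \sqrt{6}}{3} \approx -352.64$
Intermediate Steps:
$u{\left(E,L \right)} = - \frac{2 E}{3}$ ($u{\left(E,L \right)} = \frac{\left(-4\right) E}{6} = - \frac{2 E}{3}$)
$j{\left(G \right)} = \left(4 + 5 \sqrt{G}\right)^{2}$
$P{\left(I,A \right)} = 1 + 2 I$
$g{\left(u{\left(1,3 \right)},-7 \right)} P{\left(j{\left(6 \right)},8 + W{\left(-4,-4 \right)} \right)} = \left(- \frac{2}{3}\right) 1 \left(1 + 2 \left(4 + 5 \sqrt{6}\right)^{2}\right) = - \frac{2 \left(1 + 2 \left(4 + 5 \sqrt{6}\right)^{2}\right)}{3} = - \frac{2}{3} - \frac{4 \left(4 + 5 \sqrt{6}\right)^{2}}{3}$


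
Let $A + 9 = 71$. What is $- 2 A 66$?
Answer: $-8184$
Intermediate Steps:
$A = 62$ ($A = -9 + 71 = 62$)
$- 2 A 66 = \left(-2\right) 62 \cdot 66 = \left(-124\right) 66 = -8184$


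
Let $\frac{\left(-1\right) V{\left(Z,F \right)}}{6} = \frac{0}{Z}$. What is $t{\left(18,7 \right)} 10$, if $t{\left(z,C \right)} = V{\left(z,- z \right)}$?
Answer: $0$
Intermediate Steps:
$V{\left(Z,F \right)} = 0$ ($V{\left(Z,F \right)} = - 6 \frac{0}{Z} = \left(-6\right) 0 = 0$)
$t{\left(z,C \right)} = 0$
$t{\left(18,7 \right)} 10 = 0 \cdot 10 = 0$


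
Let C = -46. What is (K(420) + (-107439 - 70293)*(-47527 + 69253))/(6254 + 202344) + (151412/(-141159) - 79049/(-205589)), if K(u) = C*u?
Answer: -56032780211557075999/3026833916261649 ≈ -18512.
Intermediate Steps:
K(u) = -46*u
(K(420) + (-107439 - 70293)*(-47527 + 69253))/(6254 + 202344) + (151412/(-141159) - 79049/(-205589)) = (-46*420 + (-107439 - 70293)*(-47527 + 69253))/(6254 + 202344) + (151412/(-141159) - 79049/(-205589)) = (-19320 - 177732*21726)/208598 + (151412*(-1/141159) - 79049*(-1/205589)) = (-19320 - 3861405432)*(1/208598) + (-151412/141159 + 79049/205589) = -3861424752*1/208598 - 19970163877/29020737651 = -1930712376/104299 - 19970163877/29020737651 = -56032780211557075999/3026833916261649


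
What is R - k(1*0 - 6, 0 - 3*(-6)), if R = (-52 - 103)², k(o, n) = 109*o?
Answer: 24679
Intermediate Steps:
R = 24025 (R = (-155)² = 24025)
R - k(1*0 - 6, 0 - 3*(-6)) = 24025 - 109*(1*0 - 6) = 24025 - 109*(0 - 6) = 24025 - 109*(-6) = 24025 - 1*(-654) = 24025 + 654 = 24679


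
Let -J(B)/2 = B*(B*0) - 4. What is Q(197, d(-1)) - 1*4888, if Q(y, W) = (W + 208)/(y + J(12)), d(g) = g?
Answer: -1001833/205 ≈ -4887.0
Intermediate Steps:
J(B) = 8 (J(B) = -2*(B*(B*0) - 4) = -2*(B*0 - 4) = -2*(0 - 4) = -2*(-4) = 8)
Q(y, W) = (208 + W)/(8 + y) (Q(y, W) = (W + 208)/(y + 8) = (208 + W)/(8 + y))
Q(197, d(-1)) - 1*4888 = (208 - 1)/(8 + 197) - 1*4888 = 207/205 - 4888 = -1001833/205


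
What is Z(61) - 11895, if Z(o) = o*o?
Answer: -8174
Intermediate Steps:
Z(o) = o²
Z(61) - 11895 = 61² - 11895 = 3721 - 11895 = -8174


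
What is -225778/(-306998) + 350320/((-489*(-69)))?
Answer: 57582757429/5179209759 ≈ 11.118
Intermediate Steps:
-225778/(-306998) + 350320/((-489*(-69))) = -225778*(-1/306998) + 350320/33741 = 112889/153499 + 350320*(1/33741) = 112889/153499 + 350320/33741 = 57582757429/5179209759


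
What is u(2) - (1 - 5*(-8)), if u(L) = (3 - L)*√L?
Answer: -41 + √2 ≈ -39.586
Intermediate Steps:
u(L) = √L*(3 - L)
u(2) - (1 - 5*(-8)) = √2*(3 - 1*2) - (1 - 5*(-8)) = √2*(3 - 2) - (1 + 40) = √2*1 - 1*41 = √2 - 41 = -41 + √2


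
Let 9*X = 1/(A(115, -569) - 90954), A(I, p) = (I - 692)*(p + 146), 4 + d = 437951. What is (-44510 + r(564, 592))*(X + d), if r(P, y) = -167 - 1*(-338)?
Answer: -26759215102516088/1378053 ≈ -1.9418e+10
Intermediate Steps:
d = 437947 (d = -4 + 437951 = 437947)
A(I, p) = (-692 + I)*(146 + p)
r(P, y) = 171 (r(P, y) = -167 + 338 = 171)
X = 1/1378053 (X = 1/(9*((-101032 - 692*(-569) + 146*115 + 115*(-569)) - 90954)) = 1/(9*((-101032 + 393748 + 16790 - 65435) - 90954)) = 1/(9*(244071 - 90954)) = (⅑)/153117 = (⅑)*(1/153117) = 1/1378053 ≈ 7.2566e-7)
(-44510 + r(564, 592))*(X + d) = (-44510 + 171)*(1/1378053 + 437947) = -44339*603514177192/1378053 = -26759215102516088/1378053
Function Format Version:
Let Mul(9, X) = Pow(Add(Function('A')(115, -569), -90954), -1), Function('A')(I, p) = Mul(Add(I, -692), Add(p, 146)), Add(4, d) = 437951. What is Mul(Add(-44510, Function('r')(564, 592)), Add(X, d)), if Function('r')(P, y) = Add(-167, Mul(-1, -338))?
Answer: Rational(-26759215102516088, 1378053) ≈ -1.9418e+10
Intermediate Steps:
d = 437947 (d = Add(-4, 437951) = 437947)
Function('A')(I, p) = Mul(Add(-692, I), Add(146, p))
Function('r')(P, y) = 171 (Function('r')(P, y) = Add(-167, 338) = 171)
X = Rational(1, 1378053) (X = Mul(Rational(1, 9), Pow(Add(Add(-101032, Mul(-692, -569), Mul(146, 115), Mul(115, -569)), -90954), -1)) = Mul(Rational(1, 9), Pow(Add(Add(-101032, 393748, 16790, -65435), -90954), -1)) = Mul(Rational(1, 9), Pow(Add(244071, -90954), -1)) = Mul(Rational(1, 9), Pow(153117, -1)) = Mul(Rational(1, 9), Rational(1, 153117)) = Rational(1, 1378053) ≈ 7.2566e-7)
Mul(Add(-44510, Function('r')(564, 592)), Add(X, d)) = Mul(Add(-44510, 171), Add(Rational(1, 1378053), 437947)) = Mul(-44339, Rational(603514177192, 1378053)) = Rational(-26759215102516088, 1378053)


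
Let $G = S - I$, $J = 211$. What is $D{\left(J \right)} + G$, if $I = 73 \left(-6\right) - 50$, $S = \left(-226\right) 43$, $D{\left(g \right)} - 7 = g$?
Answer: $-9012$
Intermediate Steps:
$D{\left(g \right)} = 7 + g$
$S = -9718$
$I = -488$ ($I = -438 - 50 = -488$)
$G = -9230$ ($G = -9718 - -488 = -9718 + 488 = -9230$)
$D{\left(J \right)} + G = \left(7 + 211\right) - 9230 = 218 - 9230 = -9012$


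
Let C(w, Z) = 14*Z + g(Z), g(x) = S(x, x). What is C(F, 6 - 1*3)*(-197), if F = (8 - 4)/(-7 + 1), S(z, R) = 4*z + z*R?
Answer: -12411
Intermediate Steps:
S(z, R) = 4*z + R*z
F = -⅔ (F = 4/(-6) = 4*(-⅙) = -⅔ ≈ -0.66667)
g(x) = x*(4 + x)
C(w, Z) = 14*Z + Z*(4 + Z)
C(F, 6 - 1*3)*(-197) = ((6 - 1*3)*(18 + (6 - 1*3)))*(-197) = ((6 - 3)*(18 + (6 - 3)))*(-197) = (3*(18 + 3))*(-197) = (3*21)*(-197) = 63*(-197) = -12411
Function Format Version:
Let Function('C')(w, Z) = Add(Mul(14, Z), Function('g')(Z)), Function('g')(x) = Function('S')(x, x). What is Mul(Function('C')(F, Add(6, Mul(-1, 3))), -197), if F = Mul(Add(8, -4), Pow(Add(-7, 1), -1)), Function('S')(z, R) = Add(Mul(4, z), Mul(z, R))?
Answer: -12411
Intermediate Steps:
Function('S')(z, R) = Add(Mul(4, z), Mul(R, z))
F = Rational(-2, 3) (F = Mul(4, Pow(-6, -1)) = Mul(4, Rational(-1, 6)) = Rational(-2, 3) ≈ -0.66667)
Function('g')(x) = Mul(x, Add(4, x))
Function('C')(w, Z) = Add(Mul(14, Z), Mul(Z, Add(4, Z)))
Mul(Function('C')(F, Add(6, Mul(-1, 3))), -197) = Mul(Mul(Add(6, Mul(-1, 3)), Add(18, Add(6, Mul(-1, 3)))), -197) = Mul(Mul(Add(6, -3), Add(18, Add(6, -3))), -197) = Mul(Mul(3, Add(18, 3)), -197) = Mul(Mul(3, 21), -197) = Mul(63, -197) = -12411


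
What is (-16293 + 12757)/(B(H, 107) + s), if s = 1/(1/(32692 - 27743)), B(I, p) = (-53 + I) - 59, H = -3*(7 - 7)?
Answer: -3536/4837 ≈ -0.73103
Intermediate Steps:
H = 0 (H = -3*0 = 0)
B(I, p) = -112 + I
s = 4949 (s = 1/(1/4949) = 4949)
(-16293 + 12757)/(B(H, 107) + s) = (-16293 + 12757)/((-112 + 0) + 4949) = -3536/(-112 + 4949) = -3536/4837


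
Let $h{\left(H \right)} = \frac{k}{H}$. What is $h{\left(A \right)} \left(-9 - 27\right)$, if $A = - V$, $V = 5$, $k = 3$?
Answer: $\frac{108}{5} \approx 21.6$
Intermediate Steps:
$A = -5$ ($A = \left(-1\right) 5 = -5$)
$h{\left(H \right)} = \frac{3}{H}$
$h{\left(A \right)} \left(-9 - 27\right) = \frac{3}{-5} \left(-9 - 27\right) = 3 \left(- \frac{1}{5}\right) \left(-9 - 27\right) = \left(- \frac{3}{5}\right) \left(-36\right) = \frac{108}{5}$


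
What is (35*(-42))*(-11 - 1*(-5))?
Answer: 8820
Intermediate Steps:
(35*(-42))*(-11 - 1*(-5)) = -1470*(-11 + 5) = -1470*(-6) = 8820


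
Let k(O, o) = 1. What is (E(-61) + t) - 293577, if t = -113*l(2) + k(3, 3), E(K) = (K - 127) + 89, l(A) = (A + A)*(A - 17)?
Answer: -286895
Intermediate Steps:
l(A) = 2*A*(-17 + A) (l(A) = (2*A)*(-17 + A) = 2*A*(-17 + A))
E(K) = -38 + K (E(K) = (-127 + K) + 89 = -38 + K)
t = 6781 (t = -226*2*(-17 + 2) + 1 = -226*2*(-15) + 1 = -113*(-60) + 1 = 6780 + 1 = 6781)
(E(-61) + t) - 293577 = ((-38 - 61) + 6781) - 293577 = (-99 + 6781) - 293577 = 6682 - 293577 = -286895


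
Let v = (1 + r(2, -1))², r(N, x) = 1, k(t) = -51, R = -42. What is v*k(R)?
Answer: -204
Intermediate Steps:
v = 4 (v = (1 + 1)² = 2² = 4)
v*k(R) = 4*(-51) = -204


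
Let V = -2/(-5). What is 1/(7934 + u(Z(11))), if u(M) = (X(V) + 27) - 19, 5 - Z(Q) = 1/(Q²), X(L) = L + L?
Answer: 5/39714 ≈ 0.00012590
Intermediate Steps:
V = ⅖ (V = -2*(-⅕) = ⅖ ≈ 0.40000)
X(L) = 2*L
Z(Q) = 5 - 1/Q² (Z(Q) = 5 - 1/(Q²) = 5 - 1/Q²)
u(M) = 44/5 (u(M) = (2*(⅖) + 27) - 19 = (⅘ + 27) - 19 = 139/5 - 19 = 44/5)
1/(7934 + u(Z(11))) = 1/(7934 + 44/5) = 1/(39714/5) = 5/39714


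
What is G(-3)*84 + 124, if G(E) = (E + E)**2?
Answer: 3148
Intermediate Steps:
G(E) = 4*E**2 (G(E) = (2*E)**2 = 4*E**2)
G(-3)*84 + 124 = (4*(-3)**2)*84 + 124 = (4*9)*84 + 124 = 36*84 + 124 = 3024 + 124 = 3148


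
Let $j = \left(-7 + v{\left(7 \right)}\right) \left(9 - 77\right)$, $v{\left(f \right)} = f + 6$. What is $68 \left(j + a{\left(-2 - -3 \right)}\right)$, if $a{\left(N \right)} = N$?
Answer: $-27676$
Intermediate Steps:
$v{\left(f \right)} = 6 + f$
$j = -408$ ($j = \left(-7 + \left(6 + 7\right)\right) \left(9 - 77\right) = \left(-7 + 13\right) \left(-68\right) = 6 \left(-68\right) = -408$)
$68 \left(j + a{\left(-2 - -3 \right)}\right) = 68 \left(-408 - -1\right) = 68 \left(-408 + \left(-2 + 3\right)\right) = 68 \left(-408 + 1\right) = 68 \left(-407\right) = -27676$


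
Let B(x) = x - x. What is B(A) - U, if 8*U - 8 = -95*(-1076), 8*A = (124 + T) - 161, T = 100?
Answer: -25557/2 ≈ -12779.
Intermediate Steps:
A = 63/8 (A = ((124 + 100) - 161)/8 = (224 - 161)/8 = (⅛)*63 = 63/8 ≈ 7.8750)
U = 25557/2 (U = 1 + (-95*(-1076))/8 = 1 + (⅛)*102220 = 1 + 25555/2 = 25557/2 ≈ 12779.)
B(x) = 0
B(A) - U = 0 - 1*25557/2 = 0 - 25557/2 = -25557/2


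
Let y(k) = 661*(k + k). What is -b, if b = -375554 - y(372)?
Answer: 867338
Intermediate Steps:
y(k) = 1322*k (y(k) = 661*(2*k) = 1322*k)
b = -867338 (b = -375554 - 1322*372 = -375554 - 1*491784 = -375554 - 491784 = -867338)
-b = -1*(-867338) = 867338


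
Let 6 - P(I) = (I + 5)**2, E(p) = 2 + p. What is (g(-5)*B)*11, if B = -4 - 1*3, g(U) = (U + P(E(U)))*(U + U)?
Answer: -2310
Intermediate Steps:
P(I) = 6 - (5 + I)**2 (P(I) = 6 - (I + 5)**2 = 6 - (5 + I)**2)
g(U) = 2*U*(6 + U - (7 + U)**2) (g(U) = (U + (6 - (5 + (2 + U))**2))*(U + U) = (U + (6 - (7 + U)**2))*(2*U) = (6 + U - (7 + U)**2)*(2*U) = 2*U*(6 + U - (7 + U)**2))
B = -7 (B = -4 - 3 = -7)
(g(-5)*B)*11 = ((2*(-5)*(6 - 5 - (7 - 5)**2))*(-7))*11 = ((2*(-5)*(6 - 5 - 1*2**2))*(-7))*11 = ((2*(-5)*(6 - 5 - 1*4))*(-7))*11 = ((2*(-5)*(6 - 5 - 4))*(-7))*11 = ((2*(-5)*(-3))*(-7))*11 = (30*(-7))*11 = -210*11 = -2310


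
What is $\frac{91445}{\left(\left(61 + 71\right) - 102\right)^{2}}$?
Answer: $\frac{18289}{180} \approx 101.61$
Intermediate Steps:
$\frac{91445}{\left(\left(61 + 71\right) - 102\right)^{2}} = \frac{91445}{\left(132 - 102\right)^{2}} = \frac{91445}{30^{2}} = \frac{91445}{900} = 91445 \cdot \frac{1}{900} = \frac{18289}{180}$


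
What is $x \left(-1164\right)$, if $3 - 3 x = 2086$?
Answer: $808204$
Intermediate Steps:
$x = - \frac{2083}{3}$ ($x = 1 - \frac{2086}{3} = - \frac{2083}{3} \approx -694.33$)
$x \left(-1164\right) = \left(- \frac{2083}{3}\right) \left(-1164\right) = 808204$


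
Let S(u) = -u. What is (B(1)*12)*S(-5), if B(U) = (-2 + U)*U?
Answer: -60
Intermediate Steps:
B(U) = U*(-2 + U)
(B(1)*12)*S(-5) = ((1*(-2 + 1))*12)*(-1*(-5)) = ((1*(-1))*12)*5 = -1*12*5 = -12*5 = -60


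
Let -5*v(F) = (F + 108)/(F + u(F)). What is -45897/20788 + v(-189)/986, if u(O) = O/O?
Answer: -10635214827/4816787480 ≈ -2.2079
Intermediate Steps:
u(O) = 1
v(F) = -(108 + F)/(5*(1 + F)) (v(F) = -(F + 108)/(5*(F + 1)) = -(108 + F)/(5*(1 + F)))
-45897/20788 + v(-189)/986 = -45897/20788 + ((-108 - 1*(-189))/(5*(1 - 189)))/986 = -45897*1/20788 + ((1/5)*(-108 + 189)/(-188))*(1/986) = -45897/20788 + ((1/5)*(-1/188)*81)*(1/986) = -45897/20788 - 81/940*1/986 = -45897/20788 - 81/926840 = -10635214827/4816787480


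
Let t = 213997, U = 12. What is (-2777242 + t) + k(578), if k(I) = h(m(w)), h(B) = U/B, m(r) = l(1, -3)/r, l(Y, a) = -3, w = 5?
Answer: -2563265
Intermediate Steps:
m(r) = -3/r
h(B) = 12/B
k(I) = -20 (k(I) = 12/((-3/5)) = 12/((-3*⅕)) = 12/(-⅗) = 12*(-5/3) = -20)
(-2777242 + t) + k(578) = (-2777242 + 213997) - 20 = -2563245 - 20 = -2563265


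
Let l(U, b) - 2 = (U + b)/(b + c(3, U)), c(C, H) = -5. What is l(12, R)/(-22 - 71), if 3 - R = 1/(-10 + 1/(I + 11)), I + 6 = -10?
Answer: 192/3007 ≈ 0.063851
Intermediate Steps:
I = -16 (I = -6 - 10 = -16)
R = 158/51 (R = 3 - 1/(-10 + 1/(-16 + 11)) = 3 - 1/(-10 + 1/(-5)) = 3 - 1/(-10 - ⅕) = 3 - 1/(-51/5) = 3 - 1*(-5/51) = 3 + 5/51 = 158/51 ≈ 3.0980)
l(U, b) = 2 + (U + b)/(-5 + b) (l(U, b) = 2 + (U + b)/(b - 5) = 2 + (U + b)/(-5 + b))
l(12, R)/(-22 - 71) = ((-10 + 12 + 3*(158/51))/(-5 + 158/51))/(-22 - 71) = ((-10 + 12 + 158/17)/(-97/51))/(-93) = -51/97*192/17*(-1/93) = -576/97*(-1/93) = 192/3007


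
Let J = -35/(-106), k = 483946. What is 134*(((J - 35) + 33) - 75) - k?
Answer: -26193647/53 ≈ -4.9422e+5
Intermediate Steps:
J = 35/106 (J = -35*(-1/106) = 35/106 ≈ 0.33019)
134*(((J - 35) + 33) - 75) - k = 134*(((35/106 - 35) + 33) - 75) - 1*483946 = 134*((-3675/106 + 33) - 75) - 483946 = 134*(-177/106 - 75) - 483946 = 134*(-8127/106) - 483946 = -544509/53 - 483946 = -26193647/53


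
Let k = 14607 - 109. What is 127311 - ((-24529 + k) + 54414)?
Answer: 82928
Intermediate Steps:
k = 14498
127311 - ((-24529 + k) + 54414) = 127311 - ((-24529 + 14498) + 54414) = 127311 - (-10031 + 54414) = 127311 - 1*44383 = 127311 - 44383 = 82928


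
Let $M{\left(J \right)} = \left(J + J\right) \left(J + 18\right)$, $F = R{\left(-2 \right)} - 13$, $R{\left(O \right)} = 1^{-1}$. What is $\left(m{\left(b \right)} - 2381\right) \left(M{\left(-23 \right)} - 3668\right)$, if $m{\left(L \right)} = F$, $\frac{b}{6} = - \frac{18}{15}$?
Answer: $8227134$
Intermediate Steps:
$R{\left(O \right)} = 1$
$F = -12$ ($F = 1 - 13 = -12$)
$b = - \frac{36}{5}$ ($b = 6 \left(- \frac{18}{15}\right) = 6 \left(\left(-18\right) \frac{1}{15}\right) = 6 \left(- \frac{6}{5}\right) = - \frac{36}{5} \approx -7.2$)
$M{\left(J \right)} = 2 J \left(18 + J\right)$
$m{\left(L \right)} = -12$
$\left(m{\left(b \right)} - 2381\right) \left(M{\left(-23 \right)} - 3668\right) = \left(-12 - 2381\right) \left(2 \left(-23\right) \left(18 - 23\right) - 3668\right) = - 2393 \left(2 \left(-23\right) \left(-5\right) - 3668\right) = - 2393 \left(230 - 3668\right) = \left(-2393\right) \left(-3438\right) = 8227134$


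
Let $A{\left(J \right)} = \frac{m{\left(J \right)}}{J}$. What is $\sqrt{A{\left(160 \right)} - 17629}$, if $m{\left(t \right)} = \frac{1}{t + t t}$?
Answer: $\frac{i \sqrt{11698209510239}}{25760} \approx 132.77 i$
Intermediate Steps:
$m{\left(t \right)} = \frac{1}{t + t^{2}}$
$A{\left(J \right)} = \frac{1}{J^{2} \left(1 + J\right)}$ ($A{\left(J \right)} = \frac{\frac{1}{J} \frac{1}{1 + J}}{J} = \frac{1}{J^{2} \left(1 + J\right)}$)
$\sqrt{A{\left(160 \right)} - 17629} = \sqrt{\frac{1}{25600 \left(1 + 160\right)} - 17629} = \sqrt{\frac{1}{25600 \cdot 161} + \left(-18500 + 871\right)} = \sqrt{\frac{1}{25600} \cdot \frac{1}{161} - 17629} = \sqrt{\frac{1}{4121600} - 17629} = \sqrt{- \frac{72659686399}{4121600}} = \frac{i \sqrt{11698209510239}}{25760}$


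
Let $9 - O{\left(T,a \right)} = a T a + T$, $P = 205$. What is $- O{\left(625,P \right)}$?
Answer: $26266241$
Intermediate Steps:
$O{\left(T,a \right)} = 9 - T - T a^{2}$ ($O{\left(T,a \right)} = 9 - \left(a T a + T\right) = 9 - \left(T a a + T\right) = 9 - \left(T a^{2} + T\right) = 9 - \left(T + T a^{2}\right) = 9 - T - T a^{2}$)
$- O{\left(625,P \right)} = - (9 - 625 - 625 \cdot 205^{2}) = - (9 - 625 - 625 \cdot 42025) = - (9 - 625 - 26265625) = \left(-1\right) \left(-26266241\right) = 26266241$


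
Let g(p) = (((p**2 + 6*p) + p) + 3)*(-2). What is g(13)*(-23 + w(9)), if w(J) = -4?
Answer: 14202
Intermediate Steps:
g(p) = -6 - 14*p - 2*p**2 (g(p) = ((p**2 + 7*p) + 3)*(-2) = (3 + p**2 + 7*p)*(-2) = -6 - 14*p - 2*p**2)
g(13)*(-23 + w(9)) = (-6 - 14*13 - 2*13**2)*(-23 - 4) = (-6 - 182 - 2*169)*(-27) = (-6 - 182 - 338)*(-27) = -526*(-27) = 14202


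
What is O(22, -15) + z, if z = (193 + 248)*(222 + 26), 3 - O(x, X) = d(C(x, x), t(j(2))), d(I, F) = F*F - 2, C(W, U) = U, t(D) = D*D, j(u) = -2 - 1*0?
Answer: 109357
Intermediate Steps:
j(u) = -2 (j(u) = -2 + 0 = -2)
t(D) = D**2
d(I, F) = -2 + F**2 (d(I, F) = F**2 - 2 = -2 + F**2)
O(x, X) = -11 (O(x, X) = 3 - (-2 + ((-2)**2)**2) = 3 - (-2 + 4**2) = 3 - (-2 + 16) = 3 - 1*14 = 3 - 14 = -11)
z = 109368 (z = 441*248 = 109368)
O(22, -15) + z = -11 + 109368 = 109357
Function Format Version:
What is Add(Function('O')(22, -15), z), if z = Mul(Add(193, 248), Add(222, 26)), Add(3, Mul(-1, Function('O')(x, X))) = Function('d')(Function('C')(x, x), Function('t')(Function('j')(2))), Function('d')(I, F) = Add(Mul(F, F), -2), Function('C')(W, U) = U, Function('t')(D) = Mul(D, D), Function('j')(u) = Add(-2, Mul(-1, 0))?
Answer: 109357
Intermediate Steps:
Function('j')(u) = -2 (Function('j')(u) = Add(-2, 0) = -2)
Function('t')(D) = Pow(D, 2)
Function('d')(I, F) = Add(-2, Pow(F, 2)) (Function('d')(I, F) = Add(Pow(F, 2), -2) = Add(-2, Pow(F, 2)))
Function('O')(x, X) = -11 (Function('O')(x, X) = Add(3, Mul(-1, Add(-2, Pow(Pow(-2, 2), 2)))) = Add(3, Mul(-1, Add(-2, Pow(4, 2)))) = Add(3, Mul(-1, Add(-2, 16))) = Add(3, Mul(-1, 14)) = Add(3, -14) = -11)
z = 109368 (z = Mul(441, 248) = 109368)
Add(Function('O')(22, -15), z) = Add(-11, 109368) = 109357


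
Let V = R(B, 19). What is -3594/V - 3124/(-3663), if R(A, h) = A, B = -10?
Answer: 599821/1665 ≈ 360.25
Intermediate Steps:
V = -10
-3594/V - 3124/(-3663) = -3594/(-10) - 3124/(-3663) = -3594*(-1/10) - 3124*(-1/3663) = 1797/5 + 284/333 = 599821/1665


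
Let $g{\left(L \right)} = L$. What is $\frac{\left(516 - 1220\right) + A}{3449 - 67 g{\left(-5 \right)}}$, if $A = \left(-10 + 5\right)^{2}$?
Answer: $- \frac{679}{3784} \approx -0.17944$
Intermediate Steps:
$A = 25$ ($A = \left(-5\right)^{2} = 25$)
$\frac{\left(516 - 1220\right) + A}{3449 - 67 g{\left(-5 \right)}} = \frac{\left(516 - 1220\right) + 25}{3449 - -335} = \frac{-704 + 25}{3449 + 335} = - \frac{679}{3784}$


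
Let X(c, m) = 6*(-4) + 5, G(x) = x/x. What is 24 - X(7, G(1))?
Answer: 43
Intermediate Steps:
G(x) = 1
X(c, m) = -19 (X(c, m) = -24 + 5 = -19)
24 - X(7, G(1)) = 24 - 1*(-19) = 24 + 19 = 43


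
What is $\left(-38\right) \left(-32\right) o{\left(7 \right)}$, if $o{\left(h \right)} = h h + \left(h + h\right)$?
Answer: $76608$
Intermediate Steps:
$o{\left(h \right)} = h^{2} + 2 h$
$\left(-38\right) \left(-32\right) o{\left(7 \right)} = \left(-38\right) \left(-32\right) 7 \left(2 + 7\right) = 1216 \cdot 7 \cdot 9 = 1216 \cdot 63 = 76608$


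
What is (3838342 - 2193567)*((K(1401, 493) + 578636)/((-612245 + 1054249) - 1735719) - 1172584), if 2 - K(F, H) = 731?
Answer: -499021474222706985/258743 ≈ -1.9286e+12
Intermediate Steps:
K(F, H) = -729 (K(F, H) = 2 - 1*731 = 2 - 731 = -729)
(3838342 - 2193567)*((K(1401, 493) + 578636)/((-612245 + 1054249) - 1735719) - 1172584) = (3838342 - 2193567)*((-729 + 578636)/((-612245 + 1054249) - 1735719) - 1172584) = 1644775*(577907/(442004 - 1735719) - 1172584) = 1644775*(577907/(-1293715) - 1172584) = 1644775*(577907*(-1/1293715) - 1172584) = 1644775*(-577907/1293715 - 1172584) = 1644775*(-1516990087467/1293715) = -499021474222706985/258743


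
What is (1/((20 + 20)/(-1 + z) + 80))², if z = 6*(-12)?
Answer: 5329/33640000 ≈ 0.00015841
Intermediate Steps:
z = -72
(1/((20 + 20)/(-1 + z) + 80))² = (1/((20 + 20)/(-1 - 72) + 80))² = (1/(40/(-73) + 80))² = (1/(40*(-1/73) + 80))² = (1/(-40/73 + 80))² = (1/(5800/73))² = (73/5800)² = 5329/33640000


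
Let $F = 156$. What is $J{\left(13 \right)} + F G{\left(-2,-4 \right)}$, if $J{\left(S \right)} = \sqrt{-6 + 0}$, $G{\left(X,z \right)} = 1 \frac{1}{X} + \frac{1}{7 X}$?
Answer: $- \frac{624}{7} + i \sqrt{6} \approx -89.143 + 2.4495 i$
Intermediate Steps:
$G{\left(X,z \right)} = \frac{8}{7 X}$ ($G{\left(X,z \right)} = \frac{1}{X} + \frac{1}{7 X} = \frac{8}{7 X}$)
$J{\left(S \right)} = i \sqrt{6}$ ($J{\left(S \right)} = \sqrt{-6} = i \sqrt{6}$)
$J{\left(13 \right)} + F G{\left(-2,-4 \right)} = i \sqrt{6} + 156 \frac{8}{7 \left(-2\right)} = i \sqrt{6} + 156 \cdot \frac{8}{7} \left(- \frac{1}{2}\right) = i \sqrt{6} + 156 \left(- \frac{4}{7}\right) = i \sqrt{6} - \frac{624}{7} = - \frac{624}{7} + i \sqrt{6}$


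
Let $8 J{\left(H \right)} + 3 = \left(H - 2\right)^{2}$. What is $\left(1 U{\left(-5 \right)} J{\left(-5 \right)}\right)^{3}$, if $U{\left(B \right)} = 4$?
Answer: $12167$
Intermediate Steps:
$J{\left(H \right)} = - \frac{3}{8} + \frac{\left(-2 + H\right)^{2}}{8}$ ($J{\left(H \right)} = - \frac{3}{8} + \frac{\left(H - 2\right)^{2}}{8} = - \frac{3}{8} + \frac{\left(-2 + H\right)^{2}}{8}$)
$\left(1 U{\left(-5 \right)} J{\left(-5 \right)}\right)^{3} = \left(1 \cdot 4 \left(- \frac{3}{8} + \frac{\left(-2 - 5\right)^{2}}{8}\right)\right)^{3} = \left(4 \left(- \frac{3}{8} + \frac{\left(-7\right)^{2}}{8}\right)\right)^{3} = \left(4 \left(- \frac{3}{8} + \frac{1}{8} \cdot 49\right)\right)^{3} = \left(4 \left(- \frac{3}{8} + \frac{49}{8}\right)\right)^{3} = \left(4 \cdot \frac{23}{4}\right)^{3} = 23^{3} = 12167$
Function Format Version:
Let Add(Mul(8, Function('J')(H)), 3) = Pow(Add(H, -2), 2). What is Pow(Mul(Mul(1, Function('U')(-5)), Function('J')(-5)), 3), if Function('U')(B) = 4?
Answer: 12167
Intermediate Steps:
Function('J')(H) = Add(Rational(-3, 8), Mul(Rational(1, 8), Pow(Add(-2, H), 2))) (Function('J')(H) = Add(Rational(-3, 8), Mul(Rational(1, 8), Pow(Add(H, -2), 2))) = Add(Rational(-3, 8), Mul(Rational(1, 8), Pow(Add(-2, H), 2))))
Pow(Mul(Mul(1, Function('U')(-5)), Function('J')(-5)), 3) = Pow(Mul(Mul(1, 4), Add(Rational(-3, 8), Mul(Rational(1, 8), Pow(Add(-2, -5), 2)))), 3) = Pow(Mul(4, Add(Rational(-3, 8), Mul(Rational(1, 8), Pow(-7, 2)))), 3) = Pow(Mul(4, Add(Rational(-3, 8), Mul(Rational(1, 8), 49))), 3) = Pow(Mul(4, Add(Rational(-3, 8), Rational(49, 8))), 3) = Pow(Mul(4, Rational(23, 4)), 3) = Pow(23, 3) = 12167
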